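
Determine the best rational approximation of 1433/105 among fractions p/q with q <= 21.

232/17

Expand x = 1433/105 as a continued fraction with the Euclidean algorithm:
  1433 = 13*105 + 68, so a_0 = 13.
  105 = 1*68 + 37, so a_1 = 1.
  68 = 1*37 + 31, so a_2 = 1.
  37 = 1*31 + 6, so a_3 = 1.
  31 = 5*6 + 1, so a_4 = 5.
  6 = 6*1 + 0, so a_5 = 6.
so x = [13; 1, 1, 1, 5, 6].
Convergents (p_i = a_i*p_{i-1} + p_{i-2}, q_i = a_i*q_{i-1} + q_{i-2} with p_{-2}=0, p_{-1}=1, q_{-2}=1, q_{-1}=0), until the denominator exceeds 21:
  i=0: a_0=13, p_0 = 13*1 + 0 = 13, q_0 = 13*0 + 1 = 1.
  i=1: a_1=1, p_1 = 1*13 + 1 = 14, q_1 = 1*1 + 0 = 1.
  i=2: a_2=1, p_2 = 1*14 + 13 = 27, q_2 = 1*1 + 1 = 2.
  i=3: a_3=1, p_3 = 1*27 + 14 = 41, q_3 = 1*2 + 1 = 3.
  i=4: a_4=5, p_4 = 5*41 + 27 = 232, q_4 = 5*3 + 2 = 17.
  i=5: a_5=6, p_5 = 6*232 + 41 = 1433, q_5 = 6*17 + 3 = 105.
q_5 = 105 > 21, so the last convergent with denominator <= 21 is p_4/q_4 = 232/17.
The closest fraction with denominator <= 21 is either p_4/q_4 or the intermediate fraction (k*p_4 + p_3)/(k*q_4 + q_3) with the largest k >= 1 whose denominator stays <= 21; these approach x as k grows, and every other convergent or intermediate fraction in range is farther away.
Largest k: floor((21 - q_3)/q_4) = floor((21 - 3)/17) = 1.
That gives (1*232 + 41)/(1*17 + 3) = 273/20.
Compare the errors: |x - 232/17| = |1433*17 - 232*105|/(105*17) = 1/1785, and |x - 273/20| = |1433*20 - 273*105|/(105*20) = 5/2100.
Cross-multiplying, 1*2100 = 2100 < 8925 = 5*1785, so 1/1785 is smaller: the convergent 232/17 is closer to x than 273/20.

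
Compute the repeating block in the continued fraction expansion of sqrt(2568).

[50; (1, 2, 12, 2, 1, 100)]

Write x_i = (sqrt(2568) + m_i)/d_i with (m_0, d_0) = (0, 1). a_0 = floor(sqrt(2568)) = 50, since 50^2 = 2500 <= 2568 < 2601 = 51^2.
Iterate m_{i+1} = d_i*a_i - m_i, d_{i+1} = (2568 - m_{i+1}^2)/d_i, a_{i+1} = floor((a_0 + m_{i+1})/d_{i+1}):
  m_1 = 1*50 - 0 = 50, d_1 = (2568 - 50^2)/1 = 68/1 = 68, a_1 = floor((50 + 50)/68) = 1.
  m_2 = 68*1 - 50 = 18, d_2 = (2568 - 18^2)/68 = 2244/68 = 33, a_2 = floor((50 + 18)/33) = 2.
  m_3 = 33*2 - 18 = 48, d_3 = (2568 - 48^2)/33 = 264/33 = 8, a_3 = floor((50 + 48)/8) = 12.
  m_4 = 8*12 - 48 = 48, d_4 = (2568 - 48^2)/8 = 264/8 = 33, a_4 = floor((50 + 48)/33) = 2.
  m_5 = 33*2 - 48 = 18, d_5 = (2568 - 18^2)/33 = 2244/33 = 68, a_5 = floor((50 + 18)/68) = 1.
  m_6 = 68*1 - 18 = 50, d_6 = (2568 - 50^2)/68 = 68/68 = 1, a_6 = floor((50 + 50)/1) = 100.
  m_7 = 1*100 - 50 = 50, d_7 = (2568 - 50^2)/1 = 68/1 = 68: (m_7, d_7) = (m_1, d_1) = (50, 68), so from here the quotients repeat a_1, ..., a_6; the period length is 6.
Hence the expansion of sqrt(2568) is a_0 = 50 followed by the repeating block 1, 2, 12, 2, 1, 100 (period 6).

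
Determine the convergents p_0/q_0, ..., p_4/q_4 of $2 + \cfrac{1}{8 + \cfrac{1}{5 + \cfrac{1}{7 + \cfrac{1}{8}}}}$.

Using the convergent recurrence p_i = a_i*p_{i-1} + p_{i-2}, q_i = a_i*q_{i-1} + q_{i-2} with p_{-2}=0, p_{-1}=1, q_{-2}=1, q_{-1}=0:
  i=0: a_0=2, p_0 = 2*1 + 0 = 2, q_0 = 2*0 + 1 = 1.
  i=1: a_1=8, p_1 = 8*2 + 1 = 17, q_1 = 8*1 + 0 = 8.
  i=2: a_2=5, p_2 = 5*17 + 2 = 87, q_2 = 5*8 + 1 = 41.
  i=3: a_3=7, p_3 = 7*87 + 17 = 626, q_3 = 7*41 + 8 = 295.
  i=4: a_4=8, p_4 = 8*626 + 87 = 5095, q_4 = 8*295 + 41 = 2401.

2/1, 17/8, 87/41, 626/295, 5095/2401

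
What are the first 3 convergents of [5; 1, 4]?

Using the convergent recurrence p_i = a_i*p_{i-1} + p_{i-2}, q_i = a_i*q_{i-1} + q_{i-2} with p_{-2}=0, p_{-1}=1, q_{-2}=1, q_{-1}=0:
  i=0: a_0=5, p_0 = 5*1 + 0 = 5, q_0 = 5*0 + 1 = 1.
  i=1: a_1=1, p_1 = 1*5 + 1 = 6, q_1 = 1*1 + 0 = 1.
  i=2: a_2=4, p_2 = 4*6 + 5 = 29, q_2 = 4*1 + 1 = 5.

5/1, 6/1, 29/5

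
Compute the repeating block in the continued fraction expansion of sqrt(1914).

Write x_i = (sqrt(1914) + m_i)/d_i with (m_0, d_0) = (0, 1). a_0 = floor(sqrt(1914)) = 43, since 43^2 = 1849 <= 1914 < 1936 = 44^2.
Iterate m_{i+1} = d_i*a_i - m_i, d_{i+1} = (1914 - m_{i+1}^2)/d_i, a_{i+1} = floor((a_0 + m_{i+1})/d_{i+1}):
  m_1 = 1*43 - 0 = 43, d_1 = (1914 - 43^2)/1 = 65/1 = 65, a_1 = floor((43 + 43)/65) = 1.
  m_2 = 65*1 - 43 = 22, d_2 = (1914 - 22^2)/65 = 1430/65 = 22, a_2 = floor((43 + 22)/22) = 2.
  m_3 = 22*2 - 22 = 22, d_3 = (1914 - 22^2)/22 = 1430/22 = 65, a_3 = floor((43 + 22)/65) = 1.
  m_4 = 65*1 - 22 = 43, d_4 = (1914 - 43^2)/65 = 65/65 = 1, a_4 = floor((43 + 43)/1) = 86.
  m_5 = 1*86 - 43 = 43, d_5 = (1914 - 43^2)/1 = 65/1 = 65: (m_5, d_5) = (m_1, d_1) = (43, 65), so from here the quotients repeat a_1, ..., a_4; the period length is 4.
Hence the expansion of sqrt(1914) is a_0 = 43 followed by the repeating block 1, 2, 1, 86 (period 4).

[43; (1, 2, 1, 86)]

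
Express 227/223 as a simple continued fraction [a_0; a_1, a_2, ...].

[1; 55, 1, 3]

Run the Euclidean algorithm on 227 and 223; the successive quotients are the partial quotients a_0, a_1, ... (each step inverts the fractional part left over by the previous one):
  227 = 1*223 + 4, so a_0 = 1.
  223 = 55*4 + 3, so a_1 = 55.
  4 = 1*3 + 1, so a_2 = 1.
  3 = 3*1 + 0, so a_3 = 3.
The remainder reaches 0 after 4 divisions, so the expansion has 4 partial quotients, read off in order.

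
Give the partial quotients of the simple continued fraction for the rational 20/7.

[2; 1, 6]

Run the Euclidean algorithm on 20 and 7; the successive quotients are the partial quotients a_0, a_1, ... (each step inverts the fractional part left over by the previous one):
  20 = 2*7 + 6, so a_0 = 2.
  7 = 1*6 + 1, so a_1 = 1.
  6 = 6*1 + 0, so a_2 = 6.
The remainder reaches 0 after 3 divisions, so the expansion has 3 partial quotients, read off in order.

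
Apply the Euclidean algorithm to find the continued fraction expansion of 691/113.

[6; 8, 1, 2, 4]

Run the Euclidean algorithm on 691 and 113; the successive quotients are the partial quotients a_0, a_1, ... (each step inverts the fractional part left over by the previous one):
  691 = 6*113 + 13, so a_0 = 6.
  113 = 8*13 + 9, so a_1 = 8.
  13 = 1*9 + 4, so a_2 = 1.
  9 = 2*4 + 1, so a_3 = 2.
  4 = 4*1 + 0, so a_4 = 4.
The remainder reaches 0 after 5 divisions, so the expansion has 5 partial quotients, read off in order.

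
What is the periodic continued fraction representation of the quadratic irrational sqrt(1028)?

[32; (16, 64)]

Write x_i = (sqrt(1028) + m_i)/d_i with (m_0, d_0) = (0, 1). a_0 = floor(sqrt(1028)) = 32, since 32^2 = 1024 <= 1028 < 1089 = 33^2.
Iterate m_{i+1} = d_i*a_i - m_i, d_{i+1} = (1028 - m_{i+1}^2)/d_i, a_{i+1} = floor((a_0 + m_{i+1})/d_{i+1}):
  m_1 = 1*32 - 0 = 32, d_1 = (1028 - 32^2)/1 = 4/1 = 4, a_1 = floor((32 + 32)/4) = 16.
  m_2 = 4*16 - 32 = 32, d_2 = (1028 - 32^2)/4 = 4/4 = 1, a_2 = floor((32 + 32)/1) = 64.
  m_3 = 1*64 - 32 = 32, d_3 = (1028 - 32^2)/1 = 4/1 = 4: (m_3, d_3) = (m_1, d_1) = (32, 4), so from here the quotients repeat a_1, a_2; the period length is 2.
Hence the expansion of sqrt(1028) is a_0 = 32 followed by the repeating block 16, 64 (period 2).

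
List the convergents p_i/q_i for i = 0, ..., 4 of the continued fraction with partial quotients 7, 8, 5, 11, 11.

Using the convergent recurrence p_i = a_i*p_{i-1} + p_{i-2}, q_i = a_i*q_{i-1} + q_{i-2} with p_{-2}=0, p_{-1}=1, q_{-2}=1, q_{-1}=0:
  i=0: a_0=7, p_0 = 7*1 + 0 = 7, q_0 = 7*0 + 1 = 1.
  i=1: a_1=8, p_1 = 8*7 + 1 = 57, q_1 = 8*1 + 0 = 8.
  i=2: a_2=5, p_2 = 5*57 + 7 = 292, q_2 = 5*8 + 1 = 41.
  i=3: a_3=11, p_3 = 11*292 + 57 = 3269, q_3 = 11*41 + 8 = 459.
  i=4: a_4=11, p_4 = 11*3269 + 292 = 36251, q_4 = 11*459 + 41 = 5090.

7/1, 57/8, 292/41, 3269/459, 36251/5090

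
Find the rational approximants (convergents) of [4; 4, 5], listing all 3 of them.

Using the convergent recurrence p_i = a_i*p_{i-1} + p_{i-2}, q_i = a_i*q_{i-1} + q_{i-2} with p_{-2}=0, p_{-1}=1, q_{-2}=1, q_{-1}=0:
  i=0: a_0=4, p_0 = 4*1 + 0 = 4, q_0 = 4*0 + 1 = 1.
  i=1: a_1=4, p_1 = 4*4 + 1 = 17, q_1 = 4*1 + 0 = 4.
  i=2: a_2=5, p_2 = 5*17 + 4 = 89, q_2 = 5*4 + 1 = 21.

4/1, 17/4, 89/21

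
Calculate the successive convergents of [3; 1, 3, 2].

3/1, 4/1, 15/4, 34/9

Using the convergent recurrence p_i = a_i*p_{i-1} + p_{i-2}, q_i = a_i*q_{i-1} + q_{i-2} with p_{-2}=0, p_{-1}=1, q_{-2}=1, q_{-1}=0:
  i=0: a_0=3, p_0 = 3*1 + 0 = 3, q_0 = 3*0 + 1 = 1.
  i=1: a_1=1, p_1 = 1*3 + 1 = 4, q_1 = 1*1 + 0 = 1.
  i=2: a_2=3, p_2 = 3*4 + 3 = 15, q_2 = 3*1 + 1 = 4.
  i=3: a_3=2, p_3 = 2*15 + 4 = 34, q_3 = 2*4 + 1 = 9.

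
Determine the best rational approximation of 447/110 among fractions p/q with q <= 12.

49/12

Expand x = 447/110 as a continued fraction with the Euclidean algorithm:
  447 = 4*110 + 7, so a_0 = 4.
  110 = 15*7 + 5, so a_1 = 15.
  7 = 1*5 + 2, so a_2 = 1.
  5 = 2*2 + 1, so a_3 = 2.
  2 = 2*1 + 0, so a_4 = 2.
so x = [4; 15, 1, 2, 2].
Convergents (p_i = a_i*p_{i-1} + p_{i-2}, q_i = a_i*q_{i-1} + q_{i-2} with p_{-2}=0, p_{-1}=1, q_{-2}=1, q_{-1}=0), until the denominator exceeds 12:
  i=0: a_0=4, p_0 = 4*1 + 0 = 4, q_0 = 4*0 + 1 = 1.
  i=1: a_1=15, p_1 = 15*4 + 1 = 61, q_1 = 15*1 + 0 = 15.
q_1 = 15 > 12, so the last convergent with denominator <= 12 is p_0/q_0 = 4/1.
The closest fraction with denominator <= 12 is either p_0/q_0 or the intermediate fraction (k*p_0 + p_{-1})/(k*q_0 + q_{-1}) with the largest k >= 1 whose denominator stays <= 12; these approach x as k grows, and every other convergent or intermediate fraction in range is farther away.
Largest k: floor((12 - q_{-1})/q_0) = floor((12 - 0)/1) = 12 (using the seeds p_{-1} = 1, q_{-1} = 0).
That gives (12*4 + 1)/(12*1 + 0) = 49/12.
Compare the errors: |x - 4/1| = |447*1 - 4*110|/(110*1) = 7/110, and |x - 49/12| = |447*12 - 49*110|/(110*12) = 26/1320.
Cross-multiplying, 26*110 = 2860 < 9240 = 7*1320, so 26/1320 is smaller: the intermediate fraction 49/12 is closer to x than 4/1.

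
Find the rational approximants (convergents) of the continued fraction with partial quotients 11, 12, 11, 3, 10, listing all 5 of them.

11/1, 133/12, 1474/133, 4555/411, 47024/4243

Using the convergent recurrence p_i = a_i*p_{i-1} + p_{i-2}, q_i = a_i*q_{i-1} + q_{i-2} with p_{-2}=0, p_{-1}=1, q_{-2}=1, q_{-1}=0:
  i=0: a_0=11, p_0 = 11*1 + 0 = 11, q_0 = 11*0 + 1 = 1.
  i=1: a_1=12, p_1 = 12*11 + 1 = 133, q_1 = 12*1 + 0 = 12.
  i=2: a_2=11, p_2 = 11*133 + 11 = 1474, q_2 = 11*12 + 1 = 133.
  i=3: a_3=3, p_3 = 3*1474 + 133 = 4555, q_3 = 3*133 + 12 = 411.
  i=4: a_4=10, p_4 = 10*4555 + 1474 = 47024, q_4 = 10*411 + 133 = 4243.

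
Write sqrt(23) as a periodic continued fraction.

Write x_i = (sqrt(23) + m_i)/d_i with (m_0, d_0) = (0, 1). a_0 = floor(sqrt(23)) = 4, since 4^2 = 16 <= 23 < 25 = 5^2.
Iterate m_{i+1} = d_i*a_i - m_i, d_{i+1} = (23 - m_{i+1}^2)/d_i, a_{i+1} = floor((a_0 + m_{i+1})/d_{i+1}):
  m_1 = 1*4 - 0 = 4, d_1 = (23 - 4^2)/1 = 7/1 = 7, a_1 = floor((4 + 4)/7) = 1.
  m_2 = 7*1 - 4 = 3, d_2 = (23 - 3^2)/7 = 14/7 = 2, a_2 = floor((4 + 3)/2) = 3.
  m_3 = 2*3 - 3 = 3, d_3 = (23 - 3^2)/2 = 14/2 = 7, a_3 = floor((4 + 3)/7) = 1.
  m_4 = 7*1 - 3 = 4, d_4 = (23 - 4^2)/7 = 7/7 = 1, a_4 = floor((4 + 4)/1) = 8.
  m_5 = 1*8 - 4 = 4, d_5 = (23 - 4^2)/1 = 7/1 = 7: (m_5, d_5) = (m_1, d_1) = (4, 7), so from here the quotients repeat a_1, ..., a_4; the period length is 4.
Hence the expansion of sqrt(23) is a_0 = 4 followed by the repeating block 1, 3, 1, 8 (period 4).

[4; (1, 3, 1, 8)]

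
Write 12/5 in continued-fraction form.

Run the Euclidean algorithm on 12 and 5; the successive quotients are the partial quotients a_0, a_1, ... (each step inverts the fractional part left over by the previous one):
  12 = 2*5 + 2, so a_0 = 2.
  5 = 2*2 + 1, so a_1 = 2.
  2 = 2*1 + 0, so a_2 = 2.
The remainder reaches 0 after 3 divisions, so the expansion has 3 partial quotients, read off in order.

[2; 2, 2]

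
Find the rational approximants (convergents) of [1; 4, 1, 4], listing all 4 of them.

1/1, 5/4, 6/5, 29/24

Using the convergent recurrence p_i = a_i*p_{i-1} + p_{i-2}, q_i = a_i*q_{i-1} + q_{i-2} with p_{-2}=0, p_{-1}=1, q_{-2}=1, q_{-1}=0:
  i=0: a_0=1, p_0 = 1*1 + 0 = 1, q_0 = 1*0 + 1 = 1.
  i=1: a_1=4, p_1 = 4*1 + 1 = 5, q_1 = 4*1 + 0 = 4.
  i=2: a_2=1, p_2 = 1*5 + 1 = 6, q_2 = 1*4 + 1 = 5.
  i=3: a_3=4, p_3 = 4*6 + 5 = 29, q_3 = 4*5 + 4 = 24.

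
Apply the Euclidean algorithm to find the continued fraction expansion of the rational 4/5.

[0; 1, 4]

Run the Euclidean algorithm on 4 and 5; the successive quotients are the partial quotients a_0, a_1, ... (each step inverts the fractional part left over by the previous one):
  4 = 0*5 + 4, so a_0 = 0.
  5 = 1*4 + 1, so a_1 = 1.
  4 = 4*1 + 0, so a_2 = 4.
The remainder reaches 0 after 3 divisions, so the expansion has 3 partial quotients, read off in order.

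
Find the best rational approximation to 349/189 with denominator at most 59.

Expand x = 349/189 as a continued fraction with the Euclidean algorithm:
  349 = 1*189 + 160, so a_0 = 1.
  189 = 1*160 + 29, so a_1 = 1.
  160 = 5*29 + 15, so a_2 = 5.
  29 = 1*15 + 14, so a_3 = 1.
  15 = 1*14 + 1, so a_4 = 1.
  14 = 14*1 + 0, so a_5 = 14.
so x = [1; 1, 5, 1, 1, 14].
Convergents (p_i = a_i*p_{i-1} + p_{i-2}, q_i = a_i*q_{i-1} + q_{i-2} with p_{-2}=0, p_{-1}=1, q_{-2}=1, q_{-1}=0), until the denominator exceeds 59:
  i=0: a_0=1, p_0 = 1*1 + 0 = 1, q_0 = 1*0 + 1 = 1.
  i=1: a_1=1, p_1 = 1*1 + 1 = 2, q_1 = 1*1 + 0 = 1.
  i=2: a_2=5, p_2 = 5*2 + 1 = 11, q_2 = 5*1 + 1 = 6.
  i=3: a_3=1, p_3 = 1*11 + 2 = 13, q_3 = 1*6 + 1 = 7.
  i=4: a_4=1, p_4 = 1*13 + 11 = 24, q_4 = 1*7 + 6 = 13.
  i=5: a_5=14, p_5 = 14*24 + 13 = 349, q_5 = 14*13 + 7 = 189.
q_5 = 189 > 59, so the last convergent with denominator <= 59 is p_4/q_4 = 24/13.
The closest fraction with denominator <= 59 is either p_4/q_4 or the intermediate fraction (k*p_4 + p_3)/(k*q_4 + q_3) with the largest k >= 1 whose denominator stays <= 59; these approach x as k grows, and every other convergent or intermediate fraction in range is farther away.
Largest k: floor((59 - q_3)/q_4) = floor((59 - 7)/13) = 4.
That gives (4*24 + 13)/(4*13 + 7) = 109/59.
Compare the errors: |x - 24/13| = |349*13 - 24*189|/(189*13) = 1/2457, and |x - 109/59| = |349*59 - 109*189|/(189*59) = 10/11151.
Cross-multiplying, 1*11151 = 11151 < 24570 = 10*2457, so 1/2457 is smaller: the convergent 24/13 is closer to x than 109/59.

24/13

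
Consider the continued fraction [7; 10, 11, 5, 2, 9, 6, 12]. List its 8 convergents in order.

7/1, 71/10, 788/111, 4011/565, 8810/1241, 83301/11734, 508616/71645, 6186693/871474

Using the convergent recurrence p_i = a_i*p_{i-1} + p_{i-2}, q_i = a_i*q_{i-1} + q_{i-2} with p_{-2}=0, p_{-1}=1, q_{-2}=1, q_{-1}=0:
  i=0: a_0=7, p_0 = 7*1 + 0 = 7, q_0 = 7*0 + 1 = 1.
  i=1: a_1=10, p_1 = 10*7 + 1 = 71, q_1 = 10*1 + 0 = 10.
  i=2: a_2=11, p_2 = 11*71 + 7 = 788, q_2 = 11*10 + 1 = 111.
  i=3: a_3=5, p_3 = 5*788 + 71 = 4011, q_3 = 5*111 + 10 = 565.
  i=4: a_4=2, p_4 = 2*4011 + 788 = 8810, q_4 = 2*565 + 111 = 1241.
  i=5: a_5=9, p_5 = 9*8810 + 4011 = 83301, q_5 = 9*1241 + 565 = 11734.
  i=6: a_6=6, p_6 = 6*83301 + 8810 = 508616, q_6 = 6*11734 + 1241 = 71645.
  i=7: a_7=12, p_7 = 12*508616 + 83301 = 6186693, q_7 = 12*71645 + 11734 = 871474.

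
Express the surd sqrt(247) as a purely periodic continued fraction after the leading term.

Write x_i = (sqrt(247) + m_i)/d_i with (m_0, d_0) = (0, 1). a_0 = floor(sqrt(247)) = 15, since 15^2 = 225 <= 247 < 256 = 16^2.
Iterate m_{i+1} = d_i*a_i - m_i, d_{i+1} = (247 - m_{i+1}^2)/d_i, a_{i+1} = floor((a_0 + m_{i+1})/d_{i+1}):
  m_1 = 1*15 - 0 = 15, d_1 = (247 - 15^2)/1 = 22/1 = 22, a_1 = floor((15 + 15)/22) = 1.
  m_2 = 22*1 - 15 = 7, d_2 = (247 - 7^2)/22 = 198/22 = 9, a_2 = floor((15 + 7)/9) = 2.
  m_3 = 9*2 - 7 = 11, d_3 = (247 - 11^2)/9 = 126/9 = 14, a_3 = floor((15 + 11)/14) = 1.
  m_4 = 14*1 - 11 = 3, d_4 = (247 - 3^2)/14 = 238/14 = 17, a_4 = floor((15 + 3)/17) = 1.
  m_5 = 17*1 - 3 = 14, d_5 = (247 - 14^2)/17 = 51/17 = 3, a_5 = floor((15 + 14)/3) = 9.
  m_6 = 3*9 - 14 = 13, d_6 = (247 - 13^2)/3 = 78/3 = 26, a_6 = floor((15 + 13)/26) = 1.
  m_7 = 26*1 - 13 = 13, d_7 = (247 - 13^2)/26 = 78/26 = 3, a_7 = floor((15 + 13)/3) = 9.
  m_8 = 3*9 - 13 = 14, d_8 = (247 - 14^2)/3 = 51/3 = 17, a_8 = floor((15 + 14)/17) = 1.
  m_9 = 17*1 - 14 = 3, d_9 = (247 - 3^2)/17 = 238/17 = 14, a_9 = floor((15 + 3)/14) = 1.
  m_10 = 14*1 - 3 = 11, d_10 = (247 - 11^2)/14 = 126/14 = 9, a_10 = floor((15 + 11)/9) = 2.
  m_11 = 9*2 - 11 = 7, d_11 = (247 - 7^2)/9 = 198/9 = 22, a_11 = floor((15 + 7)/22) = 1.
  m_12 = 22*1 - 7 = 15, d_12 = (247 - 15^2)/22 = 22/22 = 1, a_12 = floor((15 + 15)/1) = 30.
  m_13 = 1*30 - 15 = 15, d_13 = (247 - 15^2)/1 = 22/1 = 22: (m_13, d_13) = (m_1, d_1) = (15, 22), so from here the quotients repeat a_1, ..., a_12; the period length is 12.
Hence the expansion of sqrt(247) is a_0 = 15 followed by the repeating block 1, 2, 1, 1, 9, 1, 9, 1, 1, 2, 1, 30 (period 12).

[15; (1, 2, 1, 1, 9, 1, 9, 1, 1, 2, 1, 30)]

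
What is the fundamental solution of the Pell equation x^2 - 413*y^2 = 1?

(x, y) = (113399, 5580)

First expand sqrt(413) as a continued fraction. With x_i = (sqrt(413) + m_i)/d_i and (m_0, d_0) = (0, 1): a_0 = floor(sqrt(413)) = 20, since 20^2 = 400 <= 413 < 441 = 21^2.
Iterate m_{i+1} = d_i*a_i - m_i, d_{i+1} = (413 - m_{i+1}^2)/d_i, a_{i+1} = floor((a_0 + m_{i+1})/d_{i+1}):
  m_1 = 1*20 - 0 = 20, d_1 = (413 - 20^2)/1 = 13/1 = 13, a_1 = floor((20 + 20)/13) = 3.
  m_2 = 13*3 - 20 = 19, d_2 = (413 - 19^2)/13 = 52/13 = 4, a_2 = floor((20 + 19)/4) = 9.
  m_3 = 4*9 - 19 = 17, d_3 = (413 - 17^2)/4 = 124/4 = 31, a_3 = floor((20 + 17)/31) = 1.
  m_4 = 31*1 - 17 = 14, d_4 = (413 - 14^2)/31 = 217/31 = 7, a_4 = floor((20 + 14)/7) = 4.
  m_5 = 7*4 - 14 = 14, d_5 = (413 - 14^2)/7 = 217/7 = 31, a_5 = floor((20 + 14)/31) = 1.
  m_6 = 31*1 - 14 = 17, d_6 = (413 - 17^2)/31 = 124/31 = 4, a_6 = floor((20 + 17)/4) = 9.
  m_7 = 4*9 - 17 = 19, d_7 = (413 - 19^2)/4 = 52/4 = 13, a_7 = floor((20 + 19)/13) = 3.
  m_8 = 13*3 - 19 = 20, d_8 = (413 - 20^2)/13 = 13/13 = 1, a_8 = floor((20 + 20)/1) = 40.
  m_9 = 1*40 - 20 = 20, d_9 = (413 - 20^2)/1 = 13/1 = 13: (m_9, d_9) = (m_1, d_1) = (20, 13), so from here the quotients repeat a_1, ..., a_8; the period length is 8.
So sqrt(413) = [20; (3, 9, 1, 4, 1, 9, 3, 40)] with period length k = 8.
k is even, so the fundamental solution of x^2 - 413y^2 = 1 is (p_{k-1}, q_{k-1}) = (p_7, q_7); compute convergents through index 7.
Convergents (p_i = a_i*p_{i-1} + p_{i-2}, q_i = a_i*q_{i-1} + q_{i-2} with p_{-2}=0, p_{-1}=1, q_{-2}=1, q_{-1}=0):
  i=0: a_0=20, p_0 = 20*1 + 0 = 20, q_0 = 20*0 + 1 = 1.
  i=1: a_1=3, p_1 = 3*20 + 1 = 61, q_1 = 3*1 + 0 = 3.
  i=2: a_2=9, p_2 = 9*61 + 20 = 569, q_2 = 9*3 + 1 = 28.
  i=3: a_3=1, p_3 = 1*569 + 61 = 630, q_3 = 1*28 + 3 = 31.
  i=4: a_4=4, p_4 = 4*630 + 569 = 3089, q_4 = 4*31 + 28 = 152.
  i=5: a_5=1, p_5 = 1*3089 + 630 = 3719, q_5 = 1*152 + 31 = 183.
  i=6: a_6=9, p_6 = 9*3719 + 3089 = 36560, q_6 = 9*183 + 152 = 1799.
  i=7: a_7=3, p_7 = 3*36560 + 3719 = 113399, q_7 = 3*1799 + 183 = 5580.
Check: 113399^2 - 413*5580^2 = 12859333201 - 12859333200 = 1, so (x, y) = (113399, 5580) solves the equation, and by the theorem it is the least positive solution.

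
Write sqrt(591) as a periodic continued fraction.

Write x_i = (sqrt(591) + m_i)/d_i with (m_0, d_0) = (0, 1). a_0 = floor(sqrt(591)) = 24, since 24^2 = 576 <= 591 < 625 = 25^2.
Iterate m_{i+1} = d_i*a_i - m_i, d_{i+1} = (591 - m_{i+1}^2)/d_i, a_{i+1} = floor((a_0 + m_{i+1})/d_{i+1}):
  m_1 = 1*24 - 0 = 24, d_1 = (591 - 24^2)/1 = 15/1 = 15, a_1 = floor((24 + 24)/15) = 3.
  m_2 = 15*3 - 24 = 21, d_2 = (591 - 21^2)/15 = 150/15 = 10, a_2 = floor((24 + 21)/10) = 4.
  m_3 = 10*4 - 21 = 19, d_3 = (591 - 19^2)/10 = 230/10 = 23, a_3 = floor((24 + 19)/23) = 1.
  m_4 = 23*1 - 19 = 4, d_4 = (591 - 4^2)/23 = 575/23 = 25, a_4 = floor((24 + 4)/25) = 1.
  m_5 = 25*1 - 4 = 21, d_5 = (591 - 21^2)/25 = 150/25 = 6, a_5 = floor((24 + 21)/6) = 7.
  m_6 = 6*7 - 21 = 21, d_6 = (591 - 21^2)/6 = 150/6 = 25, a_6 = floor((24 + 21)/25) = 1.
  m_7 = 25*1 - 21 = 4, d_7 = (591 - 4^2)/25 = 575/25 = 23, a_7 = floor((24 + 4)/23) = 1.
  m_8 = 23*1 - 4 = 19, d_8 = (591 - 19^2)/23 = 230/23 = 10, a_8 = floor((24 + 19)/10) = 4.
  m_9 = 10*4 - 19 = 21, d_9 = (591 - 21^2)/10 = 150/10 = 15, a_9 = floor((24 + 21)/15) = 3.
  m_10 = 15*3 - 21 = 24, d_10 = (591 - 24^2)/15 = 15/15 = 1, a_10 = floor((24 + 24)/1) = 48.
  m_11 = 1*48 - 24 = 24, d_11 = (591 - 24^2)/1 = 15/1 = 15: (m_11, d_11) = (m_1, d_1) = (24, 15), so from here the quotients repeat a_1, ..., a_10; the period length is 10.
Hence the expansion of sqrt(591) is a_0 = 24 followed by the repeating block 3, 4, 1, 1, 7, 1, 1, 4, 3, 48 (period 10).

[24; (3, 4, 1, 1, 7, 1, 1, 4, 3, 48)]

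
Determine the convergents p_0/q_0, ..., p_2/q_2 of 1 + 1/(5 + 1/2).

1/1, 6/5, 13/11

Using the convergent recurrence p_i = a_i*p_{i-1} + p_{i-2}, q_i = a_i*q_{i-1} + q_{i-2} with p_{-2}=0, p_{-1}=1, q_{-2}=1, q_{-1}=0:
  i=0: a_0=1, p_0 = 1*1 + 0 = 1, q_0 = 1*0 + 1 = 1.
  i=1: a_1=5, p_1 = 5*1 + 1 = 6, q_1 = 5*1 + 0 = 5.
  i=2: a_2=2, p_2 = 2*6 + 1 = 13, q_2 = 2*5 + 1 = 11.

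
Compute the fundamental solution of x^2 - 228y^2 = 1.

(x, y) = (151, 10)

First expand sqrt(228) as a continued fraction. With x_i = (sqrt(228) + m_i)/d_i and (m_0, d_0) = (0, 1): a_0 = floor(sqrt(228)) = 15, since 15^2 = 225 <= 228 < 256 = 16^2.
Iterate m_{i+1} = d_i*a_i - m_i, d_{i+1} = (228 - m_{i+1}^2)/d_i, a_{i+1} = floor((a_0 + m_{i+1})/d_{i+1}):
  m_1 = 1*15 - 0 = 15, d_1 = (228 - 15^2)/1 = 3/1 = 3, a_1 = floor((15 + 15)/3) = 10.
  m_2 = 3*10 - 15 = 15, d_2 = (228 - 15^2)/3 = 3/3 = 1, a_2 = floor((15 + 15)/1) = 30.
  m_3 = 1*30 - 15 = 15, d_3 = (228 - 15^2)/1 = 3/1 = 3: (m_3, d_3) = (m_1, d_1) = (15, 3), so from here the quotients repeat a_1, a_2; the period length is 2.
So sqrt(228) = [15; (10, 30)] with period length k = 2.
k is even, so the fundamental solution of x^2 - 228y^2 = 1 is (p_{k-1}, q_{k-1}) = (p_1, q_1); compute convergents through index 1.
Convergents (p_i = a_i*p_{i-1} + p_{i-2}, q_i = a_i*q_{i-1} + q_{i-2} with p_{-2}=0, p_{-1}=1, q_{-2}=1, q_{-1}=0):
  i=0: a_0=15, p_0 = 15*1 + 0 = 15, q_0 = 15*0 + 1 = 1.
  i=1: a_1=10, p_1 = 10*15 + 1 = 151, q_1 = 10*1 + 0 = 10.
Check: 151^2 - 228*10^2 = 22801 - 22800 = 1, so (x, y) = (151, 10) solves the equation, and by the theorem it is the least positive solution.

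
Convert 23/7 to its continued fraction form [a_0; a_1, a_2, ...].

[3; 3, 2]

Run the Euclidean algorithm on 23 and 7; the successive quotients are the partial quotients a_0, a_1, ... (each step inverts the fractional part left over by the previous one):
  23 = 3*7 + 2, so a_0 = 3.
  7 = 3*2 + 1, so a_1 = 3.
  2 = 2*1 + 0, so a_2 = 2.
The remainder reaches 0 after 3 divisions, so the expansion has 3 partial quotients, read off in order.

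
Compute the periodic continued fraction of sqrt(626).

[25; (50)]

Write x_i = (sqrt(626) + m_i)/d_i with (m_0, d_0) = (0, 1). a_0 = floor(sqrt(626)) = 25, since 25^2 = 625 <= 626 < 676 = 26^2.
Iterate m_{i+1} = d_i*a_i - m_i, d_{i+1} = (626 - m_{i+1}^2)/d_i, a_{i+1} = floor((a_0 + m_{i+1})/d_{i+1}):
  m_1 = 1*25 - 0 = 25, d_1 = (626 - 25^2)/1 = 1/1 = 1, a_1 = floor((25 + 25)/1) = 50.
  m_2 = 1*50 - 25 = 25, d_2 = (626 - 25^2)/1 = 1/1 = 1: (m_2, d_2) = (m_1, d_1) = (25, 1), so from here the quotient a_1 repeats; the period length is 1.
Hence the expansion of sqrt(626) is a_0 = 25 followed by the repeating block 50 (period 1).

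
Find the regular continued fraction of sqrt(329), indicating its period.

[18; (7, 4, 2, 1, 1, 4, 1, 1, 2, 4, 7, 36)]

Write x_i = (sqrt(329) + m_i)/d_i with (m_0, d_0) = (0, 1). a_0 = floor(sqrt(329)) = 18, since 18^2 = 324 <= 329 < 361 = 19^2.
Iterate m_{i+1} = d_i*a_i - m_i, d_{i+1} = (329 - m_{i+1}^2)/d_i, a_{i+1} = floor((a_0 + m_{i+1})/d_{i+1}):
  m_1 = 1*18 - 0 = 18, d_1 = (329 - 18^2)/1 = 5/1 = 5, a_1 = floor((18 + 18)/5) = 7.
  m_2 = 5*7 - 18 = 17, d_2 = (329 - 17^2)/5 = 40/5 = 8, a_2 = floor((18 + 17)/8) = 4.
  m_3 = 8*4 - 17 = 15, d_3 = (329 - 15^2)/8 = 104/8 = 13, a_3 = floor((18 + 15)/13) = 2.
  m_4 = 13*2 - 15 = 11, d_4 = (329 - 11^2)/13 = 208/13 = 16, a_4 = floor((18 + 11)/16) = 1.
  m_5 = 16*1 - 11 = 5, d_5 = (329 - 5^2)/16 = 304/16 = 19, a_5 = floor((18 + 5)/19) = 1.
  m_6 = 19*1 - 5 = 14, d_6 = (329 - 14^2)/19 = 133/19 = 7, a_6 = floor((18 + 14)/7) = 4.
  m_7 = 7*4 - 14 = 14, d_7 = (329 - 14^2)/7 = 133/7 = 19, a_7 = floor((18 + 14)/19) = 1.
  m_8 = 19*1 - 14 = 5, d_8 = (329 - 5^2)/19 = 304/19 = 16, a_8 = floor((18 + 5)/16) = 1.
  m_9 = 16*1 - 5 = 11, d_9 = (329 - 11^2)/16 = 208/16 = 13, a_9 = floor((18 + 11)/13) = 2.
  m_10 = 13*2 - 11 = 15, d_10 = (329 - 15^2)/13 = 104/13 = 8, a_10 = floor((18 + 15)/8) = 4.
  m_11 = 8*4 - 15 = 17, d_11 = (329 - 17^2)/8 = 40/8 = 5, a_11 = floor((18 + 17)/5) = 7.
  m_12 = 5*7 - 17 = 18, d_12 = (329 - 18^2)/5 = 5/5 = 1, a_12 = floor((18 + 18)/1) = 36.
  m_13 = 1*36 - 18 = 18, d_13 = (329 - 18^2)/1 = 5/1 = 5: (m_13, d_13) = (m_1, d_1) = (18, 5), so from here the quotients repeat a_1, ..., a_12; the period length is 12.
Hence the expansion of sqrt(329) is a_0 = 18 followed by the repeating block 7, 4, 2, 1, 1, 4, 1, 1, 2, 4, 7, 36 (period 12).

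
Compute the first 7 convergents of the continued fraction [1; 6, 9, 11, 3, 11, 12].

Using the convergent recurrence p_i = a_i*p_{i-1} + p_{i-2}, q_i = a_i*q_{i-1} + q_{i-2} with p_{-2}=0, p_{-1}=1, q_{-2}=1, q_{-1}=0:
  i=0: a_0=1, p_0 = 1*1 + 0 = 1, q_0 = 1*0 + 1 = 1.
  i=1: a_1=6, p_1 = 6*1 + 1 = 7, q_1 = 6*1 + 0 = 6.
  i=2: a_2=9, p_2 = 9*7 + 1 = 64, q_2 = 9*6 + 1 = 55.
  i=3: a_3=11, p_3 = 11*64 + 7 = 711, q_3 = 11*55 + 6 = 611.
  i=4: a_4=3, p_4 = 3*711 + 64 = 2197, q_4 = 3*611 + 55 = 1888.
  i=5: a_5=11, p_5 = 11*2197 + 711 = 24878, q_5 = 11*1888 + 611 = 21379.
  i=6: a_6=12, p_6 = 12*24878 + 2197 = 300733, q_6 = 12*21379 + 1888 = 258436.

1/1, 7/6, 64/55, 711/611, 2197/1888, 24878/21379, 300733/258436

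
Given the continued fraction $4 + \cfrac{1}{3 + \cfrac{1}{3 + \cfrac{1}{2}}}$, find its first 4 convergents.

4/1, 13/3, 43/10, 99/23

Using the convergent recurrence p_i = a_i*p_{i-1} + p_{i-2}, q_i = a_i*q_{i-1} + q_{i-2} with p_{-2}=0, p_{-1}=1, q_{-2}=1, q_{-1}=0:
  i=0: a_0=4, p_0 = 4*1 + 0 = 4, q_0 = 4*0 + 1 = 1.
  i=1: a_1=3, p_1 = 3*4 + 1 = 13, q_1 = 3*1 + 0 = 3.
  i=2: a_2=3, p_2 = 3*13 + 4 = 43, q_2 = 3*3 + 1 = 10.
  i=3: a_3=2, p_3 = 2*43 + 13 = 99, q_3 = 2*10 + 3 = 23.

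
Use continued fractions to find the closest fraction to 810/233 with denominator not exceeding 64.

73/21

Expand x = 810/233 as a continued fraction with the Euclidean algorithm:
  810 = 3*233 + 111, so a_0 = 3.
  233 = 2*111 + 11, so a_1 = 2.
  111 = 10*11 + 1, so a_2 = 10.
  11 = 11*1 + 0, so a_3 = 11.
so x = [3; 2, 10, 11].
Convergents (p_i = a_i*p_{i-1} + p_{i-2}, q_i = a_i*q_{i-1} + q_{i-2} with p_{-2}=0, p_{-1}=1, q_{-2}=1, q_{-1}=0), until the denominator exceeds 64:
  i=0: a_0=3, p_0 = 3*1 + 0 = 3, q_0 = 3*0 + 1 = 1.
  i=1: a_1=2, p_1 = 2*3 + 1 = 7, q_1 = 2*1 + 0 = 2.
  i=2: a_2=10, p_2 = 10*7 + 3 = 73, q_2 = 10*2 + 1 = 21.
  i=3: a_3=11, p_3 = 11*73 + 7 = 810, q_3 = 11*21 + 2 = 233.
q_3 = 233 > 64, so the last convergent with denominator <= 64 is p_2/q_2 = 73/21.
The closest fraction with denominator <= 64 is either p_2/q_2 or the intermediate fraction (k*p_2 + p_1)/(k*q_2 + q_1) with the largest k >= 1 whose denominator stays <= 64; these approach x as k grows, and every other convergent or intermediate fraction in range is farther away.
Largest k: floor((64 - q_1)/q_2) = floor((64 - 2)/21) = 2.
That gives (2*73 + 7)/(2*21 + 2) = 153/44.
Compare the errors: |x - 73/21| = |810*21 - 73*233|/(233*21) = 1/4893, and |x - 153/44| = |810*44 - 153*233|/(233*44) = 9/10252.
Cross-multiplying, 1*10252 = 10252 < 44037 = 9*4893, so 1/4893 is smaller: the convergent 73/21 is closer to x than 153/44.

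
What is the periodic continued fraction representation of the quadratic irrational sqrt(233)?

Write x_i = (sqrt(233) + m_i)/d_i with (m_0, d_0) = (0, 1). a_0 = floor(sqrt(233)) = 15, since 15^2 = 225 <= 233 < 256 = 16^2.
Iterate m_{i+1} = d_i*a_i - m_i, d_{i+1} = (233 - m_{i+1}^2)/d_i, a_{i+1} = floor((a_0 + m_{i+1})/d_{i+1}):
  m_1 = 1*15 - 0 = 15, d_1 = (233 - 15^2)/1 = 8/1 = 8, a_1 = floor((15 + 15)/8) = 3.
  m_2 = 8*3 - 15 = 9, d_2 = (233 - 9^2)/8 = 152/8 = 19, a_2 = floor((15 + 9)/19) = 1.
  m_3 = 19*1 - 9 = 10, d_3 = (233 - 10^2)/19 = 133/19 = 7, a_3 = floor((15 + 10)/7) = 3.
  m_4 = 7*3 - 10 = 11, d_4 = (233 - 11^2)/7 = 112/7 = 16, a_4 = floor((15 + 11)/16) = 1.
  m_5 = 16*1 - 11 = 5, d_5 = (233 - 5^2)/16 = 208/16 = 13, a_5 = floor((15 + 5)/13) = 1.
  m_6 = 13*1 - 5 = 8, d_6 = (233 - 8^2)/13 = 169/13 = 13, a_6 = floor((15 + 8)/13) = 1.
  m_7 = 13*1 - 8 = 5, d_7 = (233 - 5^2)/13 = 208/13 = 16, a_7 = floor((15 + 5)/16) = 1.
  m_8 = 16*1 - 5 = 11, d_8 = (233 - 11^2)/16 = 112/16 = 7, a_8 = floor((15 + 11)/7) = 3.
  m_9 = 7*3 - 11 = 10, d_9 = (233 - 10^2)/7 = 133/7 = 19, a_9 = floor((15 + 10)/19) = 1.
  m_10 = 19*1 - 10 = 9, d_10 = (233 - 9^2)/19 = 152/19 = 8, a_10 = floor((15 + 9)/8) = 3.
  m_11 = 8*3 - 9 = 15, d_11 = (233 - 15^2)/8 = 8/8 = 1, a_11 = floor((15 + 15)/1) = 30.
  m_12 = 1*30 - 15 = 15, d_12 = (233 - 15^2)/1 = 8/1 = 8: (m_12, d_12) = (m_1, d_1) = (15, 8), so from here the quotients repeat a_1, ..., a_11; the period length is 11.
Hence the expansion of sqrt(233) is a_0 = 15 followed by the repeating block 3, 1, 3, 1, 1, 1, 1, 3, 1, 3, 30 (period 11).

[15; (3, 1, 3, 1, 1, 1, 1, 3, 1, 3, 30)]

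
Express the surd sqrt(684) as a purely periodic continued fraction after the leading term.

Write x_i = (sqrt(684) + m_i)/d_i with (m_0, d_0) = (0, 1). a_0 = floor(sqrt(684)) = 26, since 26^2 = 676 <= 684 < 729 = 27^2.
Iterate m_{i+1} = d_i*a_i - m_i, d_{i+1} = (684 - m_{i+1}^2)/d_i, a_{i+1} = floor((a_0 + m_{i+1})/d_{i+1}):
  m_1 = 1*26 - 0 = 26, d_1 = (684 - 26^2)/1 = 8/1 = 8, a_1 = floor((26 + 26)/8) = 6.
  m_2 = 8*6 - 26 = 22, d_2 = (684 - 22^2)/8 = 200/8 = 25, a_2 = floor((26 + 22)/25) = 1.
  m_3 = 25*1 - 22 = 3, d_3 = (684 - 3^2)/25 = 675/25 = 27, a_3 = floor((26 + 3)/27) = 1.
  m_4 = 27*1 - 3 = 24, d_4 = (684 - 24^2)/27 = 108/27 = 4, a_4 = floor((26 + 24)/4) = 12.
  m_5 = 4*12 - 24 = 24, d_5 = (684 - 24^2)/4 = 108/4 = 27, a_5 = floor((26 + 24)/27) = 1.
  m_6 = 27*1 - 24 = 3, d_6 = (684 - 3^2)/27 = 675/27 = 25, a_6 = floor((26 + 3)/25) = 1.
  m_7 = 25*1 - 3 = 22, d_7 = (684 - 22^2)/25 = 200/25 = 8, a_7 = floor((26 + 22)/8) = 6.
  m_8 = 8*6 - 22 = 26, d_8 = (684 - 26^2)/8 = 8/8 = 1, a_8 = floor((26 + 26)/1) = 52.
  m_9 = 1*52 - 26 = 26, d_9 = (684 - 26^2)/1 = 8/1 = 8: (m_9, d_9) = (m_1, d_1) = (26, 8), so from here the quotients repeat a_1, ..., a_8; the period length is 8.
Hence the expansion of sqrt(684) is a_0 = 26 followed by the repeating block 6, 1, 1, 12, 1, 1, 6, 52 (period 8).

[26; (6, 1, 1, 12, 1, 1, 6, 52)]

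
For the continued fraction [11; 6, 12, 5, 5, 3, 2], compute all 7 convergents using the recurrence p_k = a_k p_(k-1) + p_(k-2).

11/1, 67/6, 815/73, 4142/371, 21525/1928, 68717/6155, 158959/14238

Using the convergent recurrence p_i = a_i*p_{i-1} + p_{i-2}, q_i = a_i*q_{i-1} + q_{i-2} with p_{-2}=0, p_{-1}=1, q_{-2}=1, q_{-1}=0:
  i=0: a_0=11, p_0 = 11*1 + 0 = 11, q_0 = 11*0 + 1 = 1.
  i=1: a_1=6, p_1 = 6*11 + 1 = 67, q_1 = 6*1 + 0 = 6.
  i=2: a_2=12, p_2 = 12*67 + 11 = 815, q_2 = 12*6 + 1 = 73.
  i=3: a_3=5, p_3 = 5*815 + 67 = 4142, q_3 = 5*73 + 6 = 371.
  i=4: a_4=5, p_4 = 5*4142 + 815 = 21525, q_4 = 5*371 + 73 = 1928.
  i=5: a_5=3, p_5 = 3*21525 + 4142 = 68717, q_5 = 3*1928 + 371 = 6155.
  i=6: a_6=2, p_6 = 2*68717 + 21525 = 158959, q_6 = 2*6155 + 1928 = 14238.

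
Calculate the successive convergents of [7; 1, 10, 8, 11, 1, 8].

Using the convergent recurrence p_i = a_i*p_{i-1} + p_{i-2}, q_i = a_i*q_{i-1} + q_{i-2} with p_{-2}=0, p_{-1}=1, q_{-2}=1, q_{-1}=0:
  i=0: a_0=7, p_0 = 7*1 + 0 = 7, q_0 = 7*0 + 1 = 1.
  i=1: a_1=1, p_1 = 1*7 + 1 = 8, q_1 = 1*1 + 0 = 1.
  i=2: a_2=10, p_2 = 10*8 + 7 = 87, q_2 = 10*1 + 1 = 11.
  i=3: a_3=8, p_3 = 8*87 + 8 = 704, q_3 = 8*11 + 1 = 89.
  i=4: a_4=11, p_4 = 11*704 + 87 = 7831, q_4 = 11*89 + 11 = 990.
  i=5: a_5=1, p_5 = 1*7831 + 704 = 8535, q_5 = 1*990 + 89 = 1079.
  i=6: a_6=8, p_6 = 8*8535 + 7831 = 76111, q_6 = 8*1079 + 990 = 9622.

7/1, 8/1, 87/11, 704/89, 7831/990, 8535/1079, 76111/9622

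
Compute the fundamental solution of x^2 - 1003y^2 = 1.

First expand sqrt(1003) as a continued fraction. With x_i = (sqrt(1003) + m_i)/d_i and (m_0, d_0) = (0, 1): a_0 = floor(sqrt(1003)) = 31, since 31^2 = 961 <= 1003 < 1024 = 32^2.
Iterate m_{i+1} = d_i*a_i - m_i, d_{i+1} = (1003 - m_{i+1}^2)/d_i, a_{i+1} = floor((a_0 + m_{i+1})/d_{i+1}):
  m_1 = 1*31 - 0 = 31, d_1 = (1003 - 31^2)/1 = 42/1 = 42, a_1 = floor((31 + 31)/42) = 1.
  m_2 = 42*1 - 31 = 11, d_2 = (1003 - 11^2)/42 = 882/42 = 21, a_2 = floor((31 + 11)/21) = 2.
  m_3 = 21*2 - 11 = 31, d_3 = (1003 - 31^2)/21 = 42/21 = 2, a_3 = floor((31 + 31)/2) = 31.
  m_4 = 2*31 - 31 = 31, d_4 = (1003 - 31^2)/2 = 42/2 = 21, a_4 = floor((31 + 31)/21) = 2.
  m_5 = 21*2 - 31 = 11, d_5 = (1003 - 11^2)/21 = 882/21 = 42, a_5 = floor((31 + 11)/42) = 1.
  m_6 = 42*1 - 11 = 31, d_6 = (1003 - 31^2)/42 = 42/42 = 1, a_6 = floor((31 + 31)/1) = 62.
  m_7 = 1*62 - 31 = 31, d_7 = (1003 - 31^2)/1 = 42/1 = 42: (m_7, d_7) = (m_1, d_1) = (31, 42), so from here the quotients repeat a_1, ..., a_6; the period length is 6.
So sqrt(1003) = [31; (1, 2, 31, 2, 1, 62)] with period length k = 6.
k is even, so the fundamental solution of x^2 - 1003y^2 = 1 is (p_{k-1}, q_{k-1}) = (p_5, q_5); compute convergents through index 5.
Convergents (p_i = a_i*p_{i-1} + p_{i-2}, q_i = a_i*q_{i-1} + q_{i-2} with p_{-2}=0, p_{-1}=1, q_{-2}=1, q_{-1}=0):
  i=0: a_0=31, p_0 = 31*1 + 0 = 31, q_0 = 31*0 + 1 = 1.
  i=1: a_1=1, p_1 = 1*31 + 1 = 32, q_1 = 1*1 + 0 = 1.
  i=2: a_2=2, p_2 = 2*32 + 31 = 95, q_2 = 2*1 + 1 = 3.
  i=3: a_3=31, p_3 = 31*95 + 32 = 2977, q_3 = 31*3 + 1 = 94.
  i=4: a_4=2, p_4 = 2*2977 + 95 = 6049, q_4 = 2*94 + 3 = 191.
  i=5: a_5=1, p_5 = 1*6049 + 2977 = 9026, q_5 = 1*191 + 94 = 285.
Check: 9026^2 - 1003*285^2 = 81468676 - 81468675 = 1, so (x, y) = (9026, 285) solves the equation, and by the theorem it is the least positive solution.

(x, y) = (9026, 285)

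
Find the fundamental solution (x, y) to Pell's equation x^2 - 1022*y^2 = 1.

(x, y) = (1023, 32)

First expand sqrt(1022) as a continued fraction. With x_i = (sqrt(1022) + m_i)/d_i and (m_0, d_0) = (0, 1): a_0 = floor(sqrt(1022)) = 31, since 31^2 = 961 <= 1022 < 1024 = 32^2.
Iterate m_{i+1} = d_i*a_i - m_i, d_{i+1} = (1022 - m_{i+1}^2)/d_i, a_{i+1} = floor((a_0 + m_{i+1})/d_{i+1}):
  m_1 = 1*31 - 0 = 31, d_1 = (1022 - 31^2)/1 = 61/1 = 61, a_1 = floor((31 + 31)/61) = 1.
  m_2 = 61*1 - 31 = 30, d_2 = (1022 - 30^2)/61 = 122/61 = 2, a_2 = floor((31 + 30)/2) = 30.
  m_3 = 2*30 - 30 = 30, d_3 = (1022 - 30^2)/2 = 122/2 = 61, a_3 = floor((31 + 30)/61) = 1.
  m_4 = 61*1 - 30 = 31, d_4 = (1022 - 31^2)/61 = 61/61 = 1, a_4 = floor((31 + 31)/1) = 62.
  m_5 = 1*62 - 31 = 31, d_5 = (1022 - 31^2)/1 = 61/1 = 61: (m_5, d_5) = (m_1, d_1) = (31, 61), so from here the quotients repeat a_1, ..., a_4; the period length is 4.
So sqrt(1022) = [31; (1, 30, 1, 62)] with period length k = 4.
k is even, so the fundamental solution of x^2 - 1022y^2 = 1 is (p_{k-1}, q_{k-1}) = (p_3, q_3); compute convergents through index 3.
Convergents (p_i = a_i*p_{i-1} + p_{i-2}, q_i = a_i*q_{i-1} + q_{i-2} with p_{-2}=0, p_{-1}=1, q_{-2}=1, q_{-1}=0):
  i=0: a_0=31, p_0 = 31*1 + 0 = 31, q_0 = 31*0 + 1 = 1.
  i=1: a_1=1, p_1 = 1*31 + 1 = 32, q_1 = 1*1 + 0 = 1.
  i=2: a_2=30, p_2 = 30*32 + 31 = 991, q_2 = 30*1 + 1 = 31.
  i=3: a_3=1, p_3 = 1*991 + 32 = 1023, q_3 = 1*31 + 1 = 32.
Check: 1023^2 - 1022*32^2 = 1046529 - 1046528 = 1, so (x, y) = (1023, 32) solves the equation, and by the theorem it is the least positive solution.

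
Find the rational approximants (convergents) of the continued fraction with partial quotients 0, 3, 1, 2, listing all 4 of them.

0/1, 1/3, 1/4, 3/11

Using the convergent recurrence p_i = a_i*p_{i-1} + p_{i-2}, q_i = a_i*q_{i-1} + q_{i-2} with p_{-2}=0, p_{-1}=1, q_{-2}=1, q_{-1}=0:
  i=0: a_0=0, p_0 = 0*1 + 0 = 0, q_0 = 0*0 + 1 = 1.
  i=1: a_1=3, p_1 = 3*0 + 1 = 1, q_1 = 3*1 + 0 = 3.
  i=2: a_2=1, p_2 = 1*1 + 0 = 1, q_2 = 1*3 + 1 = 4.
  i=3: a_3=2, p_3 = 2*1 + 1 = 3, q_3 = 2*4 + 3 = 11.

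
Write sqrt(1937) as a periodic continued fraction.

Write x_i = (sqrt(1937) + m_i)/d_i with (m_0, d_0) = (0, 1). a_0 = floor(sqrt(1937)) = 44, since 44^2 = 1936 <= 1937 < 2025 = 45^2.
Iterate m_{i+1} = d_i*a_i - m_i, d_{i+1} = (1937 - m_{i+1}^2)/d_i, a_{i+1} = floor((a_0 + m_{i+1})/d_{i+1}):
  m_1 = 1*44 - 0 = 44, d_1 = (1937 - 44^2)/1 = 1/1 = 1, a_1 = floor((44 + 44)/1) = 88.
  m_2 = 1*88 - 44 = 44, d_2 = (1937 - 44^2)/1 = 1/1 = 1: (m_2, d_2) = (m_1, d_1) = (44, 1), so from here the quotient a_1 repeats; the period length is 1.
Hence the expansion of sqrt(1937) is a_0 = 44 followed by the repeating block 88 (period 1).

[44; (88)]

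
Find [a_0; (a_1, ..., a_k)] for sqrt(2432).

Write x_i = (sqrt(2432) + m_i)/d_i with (m_0, d_0) = (0, 1). a_0 = floor(sqrt(2432)) = 49, since 49^2 = 2401 <= 2432 < 2500 = 50^2.
Iterate m_{i+1} = d_i*a_i - m_i, d_{i+1} = (2432 - m_{i+1}^2)/d_i, a_{i+1} = floor((a_0 + m_{i+1})/d_{i+1}):
  m_1 = 1*49 - 0 = 49, d_1 = (2432 - 49^2)/1 = 31/1 = 31, a_1 = floor((49 + 49)/31) = 3.
  m_2 = 31*3 - 49 = 44, d_2 = (2432 - 44^2)/31 = 496/31 = 16, a_2 = floor((49 + 44)/16) = 5.
  m_3 = 16*5 - 44 = 36, d_3 = (2432 - 36^2)/16 = 1136/16 = 71, a_3 = floor((49 + 36)/71) = 1.
  m_4 = 71*1 - 36 = 35, d_4 = (2432 - 35^2)/71 = 1207/71 = 17, a_4 = floor((49 + 35)/17) = 4.
  m_5 = 17*4 - 35 = 33, d_5 = (2432 - 33^2)/17 = 1343/17 = 79, a_5 = floor((49 + 33)/79) = 1.
  m_6 = 79*1 - 33 = 46, d_6 = (2432 - 46^2)/79 = 316/79 = 4, a_6 = floor((49 + 46)/4) = 23.
  m_7 = 4*23 - 46 = 46, d_7 = (2432 - 46^2)/4 = 316/4 = 79, a_7 = floor((49 + 46)/79) = 1.
  m_8 = 79*1 - 46 = 33, d_8 = (2432 - 33^2)/79 = 1343/79 = 17, a_8 = floor((49 + 33)/17) = 4.
  m_9 = 17*4 - 33 = 35, d_9 = (2432 - 35^2)/17 = 1207/17 = 71, a_9 = floor((49 + 35)/71) = 1.
  m_10 = 71*1 - 35 = 36, d_10 = (2432 - 36^2)/71 = 1136/71 = 16, a_10 = floor((49 + 36)/16) = 5.
  m_11 = 16*5 - 36 = 44, d_11 = (2432 - 44^2)/16 = 496/16 = 31, a_11 = floor((49 + 44)/31) = 3.
  m_12 = 31*3 - 44 = 49, d_12 = (2432 - 49^2)/31 = 31/31 = 1, a_12 = floor((49 + 49)/1) = 98.
  m_13 = 1*98 - 49 = 49, d_13 = (2432 - 49^2)/1 = 31/1 = 31: (m_13, d_13) = (m_1, d_1) = (49, 31), so from here the quotients repeat a_1, ..., a_12; the period length is 12.
Hence the expansion of sqrt(2432) is a_0 = 49 followed by the repeating block 3, 5, 1, 4, 1, 23, 1, 4, 1, 5, 3, 98 (period 12).

[49; (3, 5, 1, 4, 1, 23, 1, 4, 1, 5, 3, 98)]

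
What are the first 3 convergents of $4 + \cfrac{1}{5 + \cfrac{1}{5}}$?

Using the convergent recurrence p_i = a_i*p_{i-1} + p_{i-2}, q_i = a_i*q_{i-1} + q_{i-2} with p_{-2}=0, p_{-1}=1, q_{-2}=1, q_{-1}=0:
  i=0: a_0=4, p_0 = 4*1 + 0 = 4, q_0 = 4*0 + 1 = 1.
  i=1: a_1=5, p_1 = 5*4 + 1 = 21, q_1 = 5*1 + 0 = 5.
  i=2: a_2=5, p_2 = 5*21 + 4 = 109, q_2 = 5*5 + 1 = 26.

4/1, 21/5, 109/26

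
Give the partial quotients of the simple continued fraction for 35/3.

[11; 1, 2]

Run the Euclidean algorithm on 35 and 3; the successive quotients are the partial quotients a_0, a_1, ... (each step inverts the fractional part left over by the previous one):
  35 = 11*3 + 2, so a_0 = 11.
  3 = 1*2 + 1, so a_1 = 1.
  2 = 2*1 + 0, so a_2 = 2.
The remainder reaches 0 after 3 divisions, so the expansion has 3 partial quotients, read off in order.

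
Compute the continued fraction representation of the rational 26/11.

[2; 2, 1, 3]

Run the Euclidean algorithm on 26 and 11; the successive quotients are the partial quotients a_0, a_1, ... (each step inverts the fractional part left over by the previous one):
  26 = 2*11 + 4, so a_0 = 2.
  11 = 2*4 + 3, so a_1 = 2.
  4 = 1*3 + 1, so a_2 = 1.
  3 = 3*1 + 0, so a_3 = 3.
The remainder reaches 0 after 4 divisions, so the expansion has 4 partial quotients, read off in order.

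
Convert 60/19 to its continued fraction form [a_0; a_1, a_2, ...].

Run the Euclidean algorithm on 60 and 19; the successive quotients are the partial quotients a_0, a_1, ... (each step inverts the fractional part left over by the previous one):
  60 = 3*19 + 3, so a_0 = 3.
  19 = 6*3 + 1, so a_1 = 6.
  3 = 3*1 + 0, so a_2 = 3.
The remainder reaches 0 after 3 divisions, so the expansion has 3 partial quotients, read off in order.

[3; 6, 3]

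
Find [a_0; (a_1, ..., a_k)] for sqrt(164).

Write x_i = (sqrt(164) + m_i)/d_i with (m_0, d_0) = (0, 1). a_0 = floor(sqrt(164)) = 12, since 12^2 = 144 <= 164 < 169 = 13^2.
Iterate m_{i+1} = d_i*a_i - m_i, d_{i+1} = (164 - m_{i+1}^2)/d_i, a_{i+1} = floor((a_0 + m_{i+1})/d_{i+1}):
  m_1 = 1*12 - 0 = 12, d_1 = (164 - 12^2)/1 = 20/1 = 20, a_1 = floor((12 + 12)/20) = 1.
  m_2 = 20*1 - 12 = 8, d_2 = (164 - 8^2)/20 = 100/20 = 5, a_2 = floor((12 + 8)/5) = 4.
  m_3 = 5*4 - 8 = 12, d_3 = (164 - 12^2)/5 = 20/5 = 4, a_3 = floor((12 + 12)/4) = 6.
  m_4 = 4*6 - 12 = 12, d_4 = (164 - 12^2)/4 = 20/4 = 5, a_4 = floor((12 + 12)/5) = 4.
  m_5 = 5*4 - 12 = 8, d_5 = (164 - 8^2)/5 = 100/5 = 20, a_5 = floor((12 + 8)/20) = 1.
  m_6 = 20*1 - 8 = 12, d_6 = (164 - 12^2)/20 = 20/20 = 1, a_6 = floor((12 + 12)/1) = 24.
  m_7 = 1*24 - 12 = 12, d_7 = (164 - 12^2)/1 = 20/1 = 20: (m_7, d_7) = (m_1, d_1) = (12, 20), so from here the quotients repeat a_1, ..., a_6; the period length is 6.
Hence the expansion of sqrt(164) is a_0 = 12 followed by the repeating block 1, 4, 6, 4, 1, 24 (period 6).

[12; (1, 4, 6, 4, 1, 24)]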